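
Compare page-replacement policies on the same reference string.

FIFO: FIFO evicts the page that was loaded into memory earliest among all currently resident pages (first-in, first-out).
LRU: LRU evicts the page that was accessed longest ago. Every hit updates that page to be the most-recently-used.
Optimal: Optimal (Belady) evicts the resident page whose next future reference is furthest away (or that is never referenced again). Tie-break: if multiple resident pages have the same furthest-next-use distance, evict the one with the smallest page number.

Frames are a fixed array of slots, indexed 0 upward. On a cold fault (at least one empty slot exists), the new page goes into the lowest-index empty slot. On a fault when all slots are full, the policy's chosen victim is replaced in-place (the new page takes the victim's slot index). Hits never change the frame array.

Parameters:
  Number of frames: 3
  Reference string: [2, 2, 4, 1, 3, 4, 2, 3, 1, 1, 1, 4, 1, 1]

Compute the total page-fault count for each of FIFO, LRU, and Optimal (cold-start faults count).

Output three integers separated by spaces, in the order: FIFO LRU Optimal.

Answer: 7 7 5

Derivation:
--- FIFO ---
  step 0: ref 2 -> FAULT, frames=[2,-,-] (faults so far: 1)
  step 1: ref 2 -> HIT, frames=[2,-,-] (faults so far: 1)
  step 2: ref 4 -> FAULT, frames=[2,4,-] (faults so far: 2)
  step 3: ref 1 -> FAULT, frames=[2,4,1] (faults so far: 3)
  step 4: ref 3 -> FAULT, evict 2, frames=[3,4,1] (faults so far: 4)
  step 5: ref 4 -> HIT, frames=[3,4,1] (faults so far: 4)
  step 6: ref 2 -> FAULT, evict 4, frames=[3,2,1] (faults so far: 5)
  step 7: ref 3 -> HIT, frames=[3,2,1] (faults so far: 5)
  step 8: ref 1 -> HIT, frames=[3,2,1] (faults so far: 5)
  step 9: ref 1 -> HIT, frames=[3,2,1] (faults so far: 5)
  step 10: ref 1 -> HIT, frames=[3,2,1] (faults so far: 5)
  step 11: ref 4 -> FAULT, evict 1, frames=[3,2,4] (faults so far: 6)
  step 12: ref 1 -> FAULT, evict 3, frames=[1,2,4] (faults so far: 7)
  step 13: ref 1 -> HIT, frames=[1,2,4] (faults so far: 7)
  FIFO total faults: 7
--- LRU ---
  step 0: ref 2 -> FAULT, frames=[2,-,-] (faults so far: 1)
  step 1: ref 2 -> HIT, frames=[2,-,-] (faults so far: 1)
  step 2: ref 4 -> FAULT, frames=[2,4,-] (faults so far: 2)
  step 3: ref 1 -> FAULT, frames=[2,4,1] (faults so far: 3)
  step 4: ref 3 -> FAULT, evict 2, frames=[3,4,1] (faults so far: 4)
  step 5: ref 4 -> HIT, frames=[3,4,1] (faults so far: 4)
  step 6: ref 2 -> FAULT, evict 1, frames=[3,4,2] (faults so far: 5)
  step 7: ref 3 -> HIT, frames=[3,4,2] (faults so far: 5)
  step 8: ref 1 -> FAULT, evict 4, frames=[3,1,2] (faults so far: 6)
  step 9: ref 1 -> HIT, frames=[3,1,2] (faults so far: 6)
  step 10: ref 1 -> HIT, frames=[3,1,2] (faults so far: 6)
  step 11: ref 4 -> FAULT, evict 2, frames=[3,1,4] (faults so far: 7)
  step 12: ref 1 -> HIT, frames=[3,1,4] (faults so far: 7)
  step 13: ref 1 -> HIT, frames=[3,1,4] (faults so far: 7)
  LRU total faults: 7
--- Optimal ---
  step 0: ref 2 -> FAULT, frames=[2,-,-] (faults so far: 1)
  step 1: ref 2 -> HIT, frames=[2,-,-] (faults so far: 1)
  step 2: ref 4 -> FAULT, frames=[2,4,-] (faults so far: 2)
  step 3: ref 1 -> FAULT, frames=[2,4,1] (faults so far: 3)
  step 4: ref 3 -> FAULT, evict 1, frames=[2,4,3] (faults so far: 4)
  step 5: ref 4 -> HIT, frames=[2,4,3] (faults so far: 4)
  step 6: ref 2 -> HIT, frames=[2,4,3] (faults so far: 4)
  step 7: ref 3 -> HIT, frames=[2,4,3] (faults so far: 4)
  step 8: ref 1 -> FAULT, evict 2, frames=[1,4,3] (faults so far: 5)
  step 9: ref 1 -> HIT, frames=[1,4,3] (faults so far: 5)
  step 10: ref 1 -> HIT, frames=[1,4,3] (faults so far: 5)
  step 11: ref 4 -> HIT, frames=[1,4,3] (faults so far: 5)
  step 12: ref 1 -> HIT, frames=[1,4,3] (faults so far: 5)
  step 13: ref 1 -> HIT, frames=[1,4,3] (faults so far: 5)
  Optimal total faults: 5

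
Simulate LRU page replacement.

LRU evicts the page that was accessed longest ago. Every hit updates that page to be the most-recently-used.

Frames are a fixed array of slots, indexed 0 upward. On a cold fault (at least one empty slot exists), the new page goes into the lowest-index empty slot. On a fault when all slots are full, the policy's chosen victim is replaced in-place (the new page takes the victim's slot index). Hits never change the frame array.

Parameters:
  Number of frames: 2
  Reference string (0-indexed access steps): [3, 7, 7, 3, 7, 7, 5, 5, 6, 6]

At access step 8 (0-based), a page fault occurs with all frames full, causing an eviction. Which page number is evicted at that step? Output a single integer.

Step 0: ref 3 -> FAULT, frames=[3,-]
Step 1: ref 7 -> FAULT, frames=[3,7]
Step 2: ref 7 -> HIT, frames=[3,7]
Step 3: ref 3 -> HIT, frames=[3,7]
Step 4: ref 7 -> HIT, frames=[3,7]
Step 5: ref 7 -> HIT, frames=[3,7]
Step 6: ref 5 -> FAULT, evict 3, frames=[5,7]
Step 7: ref 5 -> HIT, frames=[5,7]
Step 8: ref 6 -> FAULT, evict 7, frames=[5,6]
At step 8: evicted page 7

Answer: 7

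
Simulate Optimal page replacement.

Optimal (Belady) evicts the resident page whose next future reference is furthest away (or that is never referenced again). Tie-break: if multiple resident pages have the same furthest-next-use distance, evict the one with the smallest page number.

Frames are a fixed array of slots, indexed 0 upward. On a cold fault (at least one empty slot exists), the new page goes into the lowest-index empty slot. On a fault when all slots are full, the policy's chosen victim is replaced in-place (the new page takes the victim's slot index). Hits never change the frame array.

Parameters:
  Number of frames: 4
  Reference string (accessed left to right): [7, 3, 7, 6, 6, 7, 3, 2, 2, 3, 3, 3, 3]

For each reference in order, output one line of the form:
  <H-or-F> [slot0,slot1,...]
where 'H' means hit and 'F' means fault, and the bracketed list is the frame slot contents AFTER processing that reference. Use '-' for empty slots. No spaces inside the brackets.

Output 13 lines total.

F [7,-,-,-]
F [7,3,-,-]
H [7,3,-,-]
F [7,3,6,-]
H [7,3,6,-]
H [7,3,6,-]
H [7,3,6,-]
F [7,3,6,2]
H [7,3,6,2]
H [7,3,6,2]
H [7,3,6,2]
H [7,3,6,2]
H [7,3,6,2]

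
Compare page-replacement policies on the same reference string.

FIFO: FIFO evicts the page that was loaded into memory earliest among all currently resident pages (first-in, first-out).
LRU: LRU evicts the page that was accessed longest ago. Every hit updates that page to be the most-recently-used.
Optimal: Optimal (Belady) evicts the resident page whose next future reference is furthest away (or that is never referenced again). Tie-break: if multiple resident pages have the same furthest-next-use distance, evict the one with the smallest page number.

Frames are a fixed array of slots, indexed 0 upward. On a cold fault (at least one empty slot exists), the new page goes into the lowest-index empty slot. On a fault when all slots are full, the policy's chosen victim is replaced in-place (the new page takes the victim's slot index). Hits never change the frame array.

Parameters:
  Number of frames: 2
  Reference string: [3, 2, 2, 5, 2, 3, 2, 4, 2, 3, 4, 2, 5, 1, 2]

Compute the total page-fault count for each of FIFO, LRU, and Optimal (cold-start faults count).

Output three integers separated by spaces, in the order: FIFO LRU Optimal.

Answer: 11 11 9

Derivation:
--- FIFO ---
  step 0: ref 3 -> FAULT, frames=[3,-] (faults so far: 1)
  step 1: ref 2 -> FAULT, frames=[3,2] (faults so far: 2)
  step 2: ref 2 -> HIT, frames=[3,2] (faults so far: 2)
  step 3: ref 5 -> FAULT, evict 3, frames=[5,2] (faults so far: 3)
  step 4: ref 2 -> HIT, frames=[5,2] (faults so far: 3)
  step 5: ref 3 -> FAULT, evict 2, frames=[5,3] (faults so far: 4)
  step 6: ref 2 -> FAULT, evict 5, frames=[2,3] (faults so far: 5)
  step 7: ref 4 -> FAULT, evict 3, frames=[2,4] (faults so far: 6)
  step 8: ref 2 -> HIT, frames=[2,4] (faults so far: 6)
  step 9: ref 3 -> FAULT, evict 2, frames=[3,4] (faults so far: 7)
  step 10: ref 4 -> HIT, frames=[3,4] (faults so far: 7)
  step 11: ref 2 -> FAULT, evict 4, frames=[3,2] (faults so far: 8)
  step 12: ref 5 -> FAULT, evict 3, frames=[5,2] (faults so far: 9)
  step 13: ref 1 -> FAULT, evict 2, frames=[5,1] (faults so far: 10)
  step 14: ref 2 -> FAULT, evict 5, frames=[2,1] (faults so far: 11)
  FIFO total faults: 11
--- LRU ---
  step 0: ref 3 -> FAULT, frames=[3,-] (faults so far: 1)
  step 1: ref 2 -> FAULT, frames=[3,2] (faults so far: 2)
  step 2: ref 2 -> HIT, frames=[3,2] (faults so far: 2)
  step 3: ref 5 -> FAULT, evict 3, frames=[5,2] (faults so far: 3)
  step 4: ref 2 -> HIT, frames=[5,2] (faults so far: 3)
  step 5: ref 3 -> FAULT, evict 5, frames=[3,2] (faults so far: 4)
  step 6: ref 2 -> HIT, frames=[3,2] (faults so far: 4)
  step 7: ref 4 -> FAULT, evict 3, frames=[4,2] (faults so far: 5)
  step 8: ref 2 -> HIT, frames=[4,2] (faults so far: 5)
  step 9: ref 3 -> FAULT, evict 4, frames=[3,2] (faults so far: 6)
  step 10: ref 4 -> FAULT, evict 2, frames=[3,4] (faults so far: 7)
  step 11: ref 2 -> FAULT, evict 3, frames=[2,4] (faults so far: 8)
  step 12: ref 5 -> FAULT, evict 4, frames=[2,5] (faults so far: 9)
  step 13: ref 1 -> FAULT, evict 2, frames=[1,5] (faults so far: 10)
  step 14: ref 2 -> FAULT, evict 5, frames=[1,2] (faults so far: 11)
  LRU total faults: 11
--- Optimal ---
  step 0: ref 3 -> FAULT, frames=[3,-] (faults so far: 1)
  step 1: ref 2 -> FAULT, frames=[3,2] (faults so far: 2)
  step 2: ref 2 -> HIT, frames=[3,2] (faults so far: 2)
  step 3: ref 5 -> FAULT, evict 3, frames=[5,2] (faults so far: 3)
  step 4: ref 2 -> HIT, frames=[5,2] (faults so far: 3)
  step 5: ref 3 -> FAULT, evict 5, frames=[3,2] (faults so far: 4)
  step 6: ref 2 -> HIT, frames=[3,2] (faults so far: 4)
  step 7: ref 4 -> FAULT, evict 3, frames=[4,2] (faults so far: 5)
  step 8: ref 2 -> HIT, frames=[4,2] (faults so far: 5)
  step 9: ref 3 -> FAULT, evict 2, frames=[4,3] (faults so far: 6)
  step 10: ref 4 -> HIT, frames=[4,3] (faults so far: 6)
  step 11: ref 2 -> FAULT, evict 3, frames=[4,2] (faults so far: 7)
  step 12: ref 5 -> FAULT, evict 4, frames=[5,2] (faults so far: 8)
  step 13: ref 1 -> FAULT, evict 5, frames=[1,2] (faults so far: 9)
  step 14: ref 2 -> HIT, frames=[1,2] (faults so far: 9)
  Optimal total faults: 9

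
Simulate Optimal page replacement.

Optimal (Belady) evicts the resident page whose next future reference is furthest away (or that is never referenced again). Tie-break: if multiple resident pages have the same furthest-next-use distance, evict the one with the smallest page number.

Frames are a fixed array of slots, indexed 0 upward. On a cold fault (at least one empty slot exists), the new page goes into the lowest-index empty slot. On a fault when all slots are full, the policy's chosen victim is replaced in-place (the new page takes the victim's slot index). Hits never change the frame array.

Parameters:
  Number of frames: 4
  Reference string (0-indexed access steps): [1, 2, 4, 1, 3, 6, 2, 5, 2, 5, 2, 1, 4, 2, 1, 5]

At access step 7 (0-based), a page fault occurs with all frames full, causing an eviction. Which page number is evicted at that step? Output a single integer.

Answer: 6

Derivation:
Step 0: ref 1 -> FAULT, frames=[1,-,-,-]
Step 1: ref 2 -> FAULT, frames=[1,2,-,-]
Step 2: ref 4 -> FAULT, frames=[1,2,4,-]
Step 3: ref 1 -> HIT, frames=[1,2,4,-]
Step 4: ref 3 -> FAULT, frames=[1,2,4,3]
Step 5: ref 6 -> FAULT, evict 3, frames=[1,2,4,6]
Step 6: ref 2 -> HIT, frames=[1,2,4,6]
Step 7: ref 5 -> FAULT, evict 6, frames=[1,2,4,5]
At step 7: evicted page 6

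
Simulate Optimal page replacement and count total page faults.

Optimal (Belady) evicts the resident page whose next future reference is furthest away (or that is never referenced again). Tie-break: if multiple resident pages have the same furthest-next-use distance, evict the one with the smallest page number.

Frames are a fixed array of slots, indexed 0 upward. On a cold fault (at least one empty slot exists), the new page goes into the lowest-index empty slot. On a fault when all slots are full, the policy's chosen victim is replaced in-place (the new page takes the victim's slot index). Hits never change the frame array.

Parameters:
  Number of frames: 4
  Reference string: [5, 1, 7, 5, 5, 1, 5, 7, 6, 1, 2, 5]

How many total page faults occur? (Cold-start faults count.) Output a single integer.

Step 0: ref 5 → FAULT, frames=[5,-,-,-]
Step 1: ref 1 → FAULT, frames=[5,1,-,-]
Step 2: ref 7 → FAULT, frames=[5,1,7,-]
Step 3: ref 5 → HIT, frames=[5,1,7,-]
Step 4: ref 5 → HIT, frames=[5,1,7,-]
Step 5: ref 1 → HIT, frames=[5,1,7,-]
Step 6: ref 5 → HIT, frames=[5,1,7,-]
Step 7: ref 7 → HIT, frames=[5,1,7,-]
Step 8: ref 6 → FAULT, frames=[5,1,7,6]
Step 9: ref 1 → HIT, frames=[5,1,7,6]
Step 10: ref 2 → FAULT (evict 1), frames=[5,2,7,6]
Step 11: ref 5 → HIT, frames=[5,2,7,6]
Total faults: 5

Answer: 5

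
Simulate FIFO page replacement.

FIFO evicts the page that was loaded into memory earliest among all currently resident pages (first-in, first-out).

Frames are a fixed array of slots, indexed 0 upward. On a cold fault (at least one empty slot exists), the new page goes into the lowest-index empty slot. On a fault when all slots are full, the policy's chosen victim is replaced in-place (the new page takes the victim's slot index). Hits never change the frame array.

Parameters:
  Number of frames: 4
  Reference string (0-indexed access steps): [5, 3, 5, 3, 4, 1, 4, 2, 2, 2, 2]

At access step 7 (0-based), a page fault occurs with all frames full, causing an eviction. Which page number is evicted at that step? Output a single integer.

Answer: 5

Derivation:
Step 0: ref 5 -> FAULT, frames=[5,-,-,-]
Step 1: ref 3 -> FAULT, frames=[5,3,-,-]
Step 2: ref 5 -> HIT, frames=[5,3,-,-]
Step 3: ref 3 -> HIT, frames=[5,3,-,-]
Step 4: ref 4 -> FAULT, frames=[5,3,4,-]
Step 5: ref 1 -> FAULT, frames=[5,3,4,1]
Step 6: ref 4 -> HIT, frames=[5,3,4,1]
Step 7: ref 2 -> FAULT, evict 5, frames=[2,3,4,1]
At step 7: evicted page 5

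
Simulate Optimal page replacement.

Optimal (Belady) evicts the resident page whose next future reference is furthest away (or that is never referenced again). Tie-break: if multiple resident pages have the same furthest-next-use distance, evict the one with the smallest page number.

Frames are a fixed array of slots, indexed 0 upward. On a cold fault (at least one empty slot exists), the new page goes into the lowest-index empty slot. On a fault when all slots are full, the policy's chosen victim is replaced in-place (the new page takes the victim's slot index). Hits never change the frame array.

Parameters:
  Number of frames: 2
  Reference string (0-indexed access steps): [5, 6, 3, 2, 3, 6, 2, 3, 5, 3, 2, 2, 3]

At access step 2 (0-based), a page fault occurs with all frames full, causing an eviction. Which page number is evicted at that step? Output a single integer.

Step 0: ref 5 -> FAULT, frames=[5,-]
Step 1: ref 6 -> FAULT, frames=[5,6]
Step 2: ref 3 -> FAULT, evict 5, frames=[3,6]
At step 2: evicted page 5

Answer: 5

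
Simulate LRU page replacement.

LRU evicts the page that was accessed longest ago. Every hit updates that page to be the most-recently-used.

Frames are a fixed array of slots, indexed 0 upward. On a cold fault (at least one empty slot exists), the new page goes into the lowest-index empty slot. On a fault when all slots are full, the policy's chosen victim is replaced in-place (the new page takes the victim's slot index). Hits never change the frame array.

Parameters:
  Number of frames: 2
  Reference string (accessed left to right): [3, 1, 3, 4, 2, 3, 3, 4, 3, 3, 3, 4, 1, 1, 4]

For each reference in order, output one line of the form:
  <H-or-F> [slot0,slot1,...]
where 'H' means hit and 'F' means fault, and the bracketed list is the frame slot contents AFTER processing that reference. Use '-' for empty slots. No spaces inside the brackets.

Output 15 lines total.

F [3,-]
F [3,1]
H [3,1]
F [3,4]
F [2,4]
F [2,3]
H [2,3]
F [4,3]
H [4,3]
H [4,3]
H [4,3]
H [4,3]
F [4,1]
H [4,1]
H [4,1]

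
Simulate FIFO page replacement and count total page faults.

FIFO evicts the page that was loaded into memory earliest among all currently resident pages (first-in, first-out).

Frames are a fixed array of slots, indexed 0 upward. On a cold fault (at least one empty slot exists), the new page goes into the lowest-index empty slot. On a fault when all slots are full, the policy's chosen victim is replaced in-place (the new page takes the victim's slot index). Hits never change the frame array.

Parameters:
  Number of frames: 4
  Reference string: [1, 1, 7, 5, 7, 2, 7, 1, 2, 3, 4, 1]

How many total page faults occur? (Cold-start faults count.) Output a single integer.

Answer: 7

Derivation:
Step 0: ref 1 → FAULT, frames=[1,-,-,-]
Step 1: ref 1 → HIT, frames=[1,-,-,-]
Step 2: ref 7 → FAULT, frames=[1,7,-,-]
Step 3: ref 5 → FAULT, frames=[1,7,5,-]
Step 4: ref 7 → HIT, frames=[1,7,5,-]
Step 5: ref 2 → FAULT, frames=[1,7,5,2]
Step 6: ref 7 → HIT, frames=[1,7,5,2]
Step 7: ref 1 → HIT, frames=[1,7,5,2]
Step 8: ref 2 → HIT, frames=[1,7,5,2]
Step 9: ref 3 → FAULT (evict 1), frames=[3,7,5,2]
Step 10: ref 4 → FAULT (evict 7), frames=[3,4,5,2]
Step 11: ref 1 → FAULT (evict 5), frames=[3,4,1,2]
Total faults: 7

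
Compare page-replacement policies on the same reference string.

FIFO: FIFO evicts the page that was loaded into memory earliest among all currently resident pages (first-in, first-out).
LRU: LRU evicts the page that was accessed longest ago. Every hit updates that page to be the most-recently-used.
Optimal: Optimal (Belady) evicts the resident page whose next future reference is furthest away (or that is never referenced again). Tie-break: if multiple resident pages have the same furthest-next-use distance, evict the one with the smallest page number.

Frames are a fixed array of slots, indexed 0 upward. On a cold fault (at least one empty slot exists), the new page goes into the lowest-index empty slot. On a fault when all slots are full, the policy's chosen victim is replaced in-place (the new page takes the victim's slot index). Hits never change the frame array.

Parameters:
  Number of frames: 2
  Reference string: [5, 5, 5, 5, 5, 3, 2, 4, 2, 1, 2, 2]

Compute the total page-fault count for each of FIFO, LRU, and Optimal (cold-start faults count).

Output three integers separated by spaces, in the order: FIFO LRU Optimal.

Answer: 6 5 5

Derivation:
--- FIFO ---
  step 0: ref 5 -> FAULT, frames=[5,-] (faults so far: 1)
  step 1: ref 5 -> HIT, frames=[5,-] (faults so far: 1)
  step 2: ref 5 -> HIT, frames=[5,-] (faults so far: 1)
  step 3: ref 5 -> HIT, frames=[5,-] (faults so far: 1)
  step 4: ref 5 -> HIT, frames=[5,-] (faults so far: 1)
  step 5: ref 3 -> FAULT, frames=[5,3] (faults so far: 2)
  step 6: ref 2 -> FAULT, evict 5, frames=[2,3] (faults so far: 3)
  step 7: ref 4 -> FAULT, evict 3, frames=[2,4] (faults so far: 4)
  step 8: ref 2 -> HIT, frames=[2,4] (faults so far: 4)
  step 9: ref 1 -> FAULT, evict 2, frames=[1,4] (faults so far: 5)
  step 10: ref 2 -> FAULT, evict 4, frames=[1,2] (faults so far: 6)
  step 11: ref 2 -> HIT, frames=[1,2] (faults so far: 6)
  FIFO total faults: 6
--- LRU ---
  step 0: ref 5 -> FAULT, frames=[5,-] (faults so far: 1)
  step 1: ref 5 -> HIT, frames=[5,-] (faults so far: 1)
  step 2: ref 5 -> HIT, frames=[5,-] (faults so far: 1)
  step 3: ref 5 -> HIT, frames=[5,-] (faults so far: 1)
  step 4: ref 5 -> HIT, frames=[5,-] (faults so far: 1)
  step 5: ref 3 -> FAULT, frames=[5,3] (faults so far: 2)
  step 6: ref 2 -> FAULT, evict 5, frames=[2,3] (faults so far: 3)
  step 7: ref 4 -> FAULT, evict 3, frames=[2,4] (faults so far: 4)
  step 8: ref 2 -> HIT, frames=[2,4] (faults so far: 4)
  step 9: ref 1 -> FAULT, evict 4, frames=[2,1] (faults so far: 5)
  step 10: ref 2 -> HIT, frames=[2,1] (faults so far: 5)
  step 11: ref 2 -> HIT, frames=[2,1] (faults so far: 5)
  LRU total faults: 5
--- Optimal ---
  step 0: ref 5 -> FAULT, frames=[5,-] (faults so far: 1)
  step 1: ref 5 -> HIT, frames=[5,-] (faults so far: 1)
  step 2: ref 5 -> HIT, frames=[5,-] (faults so far: 1)
  step 3: ref 5 -> HIT, frames=[5,-] (faults so far: 1)
  step 4: ref 5 -> HIT, frames=[5,-] (faults so far: 1)
  step 5: ref 3 -> FAULT, frames=[5,3] (faults so far: 2)
  step 6: ref 2 -> FAULT, evict 3, frames=[5,2] (faults so far: 3)
  step 7: ref 4 -> FAULT, evict 5, frames=[4,2] (faults so far: 4)
  step 8: ref 2 -> HIT, frames=[4,2] (faults so far: 4)
  step 9: ref 1 -> FAULT, evict 4, frames=[1,2] (faults so far: 5)
  step 10: ref 2 -> HIT, frames=[1,2] (faults so far: 5)
  step 11: ref 2 -> HIT, frames=[1,2] (faults so far: 5)
  Optimal total faults: 5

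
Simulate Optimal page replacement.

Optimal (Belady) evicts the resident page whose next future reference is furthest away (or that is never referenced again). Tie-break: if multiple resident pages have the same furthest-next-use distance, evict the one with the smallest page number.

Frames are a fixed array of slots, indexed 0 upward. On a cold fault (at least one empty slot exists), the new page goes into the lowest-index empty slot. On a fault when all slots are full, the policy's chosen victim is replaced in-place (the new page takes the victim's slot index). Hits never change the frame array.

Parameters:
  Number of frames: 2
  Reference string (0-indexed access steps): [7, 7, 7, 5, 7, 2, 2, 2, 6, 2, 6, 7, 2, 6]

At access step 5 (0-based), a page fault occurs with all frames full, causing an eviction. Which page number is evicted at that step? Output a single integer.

Answer: 5

Derivation:
Step 0: ref 7 -> FAULT, frames=[7,-]
Step 1: ref 7 -> HIT, frames=[7,-]
Step 2: ref 7 -> HIT, frames=[7,-]
Step 3: ref 5 -> FAULT, frames=[7,5]
Step 4: ref 7 -> HIT, frames=[7,5]
Step 5: ref 2 -> FAULT, evict 5, frames=[7,2]
At step 5: evicted page 5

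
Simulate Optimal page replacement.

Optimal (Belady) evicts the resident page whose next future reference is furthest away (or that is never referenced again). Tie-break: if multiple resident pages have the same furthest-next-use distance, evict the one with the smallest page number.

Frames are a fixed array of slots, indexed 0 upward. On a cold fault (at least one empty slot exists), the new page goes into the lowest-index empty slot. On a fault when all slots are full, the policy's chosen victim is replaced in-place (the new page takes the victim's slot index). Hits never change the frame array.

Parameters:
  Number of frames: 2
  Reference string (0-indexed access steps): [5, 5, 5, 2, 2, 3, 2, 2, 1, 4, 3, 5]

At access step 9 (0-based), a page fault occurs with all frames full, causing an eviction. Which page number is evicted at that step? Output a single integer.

Step 0: ref 5 -> FAULT, frames=[5,-]
Step 1: ref 5 -> HIT, frames=[5,-]
Step 2: ref 5 -> HIT, frames=[5,-]
Step 3: ref 2 -> FAULT, frames=[5,2]
Step 4: ref 2 -> HIT, frames=[5,2]
Step 5: ref 3 -> FAULT, evict 5, frames=[3,2]
Step 6: ref 2 -> HIT, frames=[3,2]
Step 7: ref 2 -> HIT, frames=[3,2]
Step 8: ref 1 -> FAULT, evict 2, frames=[3,1]
Step 9: ref 4 -> FAULT, evict 1, frames=[3,4]
At step 9: evicted page 1

Answer: 1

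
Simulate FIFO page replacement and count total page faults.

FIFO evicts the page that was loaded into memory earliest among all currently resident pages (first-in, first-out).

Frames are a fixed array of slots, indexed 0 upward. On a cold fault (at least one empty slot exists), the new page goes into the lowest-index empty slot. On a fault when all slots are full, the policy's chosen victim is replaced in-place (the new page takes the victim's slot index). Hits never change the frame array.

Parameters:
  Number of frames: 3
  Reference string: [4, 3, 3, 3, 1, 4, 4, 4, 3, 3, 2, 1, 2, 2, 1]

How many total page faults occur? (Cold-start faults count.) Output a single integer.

Step 0: ref 4 → FAULT, frames=[4,-,-]
Step 1: ref 3 → FAULT, frames=[4,3,-]
Step 2: ref 3 → HIT, frames=[4,3,-]
Step 3: ref 3 → HIT, frames=[4,3,-]
Step 4: ref 1 → FAULT, frames=[4,3,1]
Step 5: ref 4 → HIT, frames=[4,3,1]
Step 6: ref 4 → HIT, frames=[4,3,1]
Step 7: ref 4 → HIT, frames=[4,3,1]
Step 8: ref 3 → HIT, frames=[4,3,1]
Step 9: ref 3 → HIT, frames=[4,3,1]
Step 10: ref 2 → FAULT (evict 4), frames=[2,3,1]
Step 11: ref 1 → HIT, frames=[2,3,1]
Step 12: ref 2 → HIT, frames=[2,3,1]
Step 13: ref 2 → HIT, frames=[2,3,1]
Step 14: ref 1 → HIT, frames=[2,3,1]
Total faults: 4

Answer: 4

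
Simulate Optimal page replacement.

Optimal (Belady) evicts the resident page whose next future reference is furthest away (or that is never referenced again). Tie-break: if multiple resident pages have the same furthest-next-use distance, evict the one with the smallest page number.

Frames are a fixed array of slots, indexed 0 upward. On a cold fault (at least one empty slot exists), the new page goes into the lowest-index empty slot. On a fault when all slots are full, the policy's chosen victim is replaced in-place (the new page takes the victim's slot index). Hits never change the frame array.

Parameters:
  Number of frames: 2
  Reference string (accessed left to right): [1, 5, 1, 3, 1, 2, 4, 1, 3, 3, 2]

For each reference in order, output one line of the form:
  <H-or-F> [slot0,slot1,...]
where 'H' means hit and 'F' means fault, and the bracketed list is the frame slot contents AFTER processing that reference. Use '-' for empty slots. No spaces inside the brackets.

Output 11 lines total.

F [1,-]
F [1,5]
H [1,5]
F [1,3]
H [1,3]
F [1,2]
F [1,4]
H [1,4]
F [3,4]
H [3,4]
F [2,4]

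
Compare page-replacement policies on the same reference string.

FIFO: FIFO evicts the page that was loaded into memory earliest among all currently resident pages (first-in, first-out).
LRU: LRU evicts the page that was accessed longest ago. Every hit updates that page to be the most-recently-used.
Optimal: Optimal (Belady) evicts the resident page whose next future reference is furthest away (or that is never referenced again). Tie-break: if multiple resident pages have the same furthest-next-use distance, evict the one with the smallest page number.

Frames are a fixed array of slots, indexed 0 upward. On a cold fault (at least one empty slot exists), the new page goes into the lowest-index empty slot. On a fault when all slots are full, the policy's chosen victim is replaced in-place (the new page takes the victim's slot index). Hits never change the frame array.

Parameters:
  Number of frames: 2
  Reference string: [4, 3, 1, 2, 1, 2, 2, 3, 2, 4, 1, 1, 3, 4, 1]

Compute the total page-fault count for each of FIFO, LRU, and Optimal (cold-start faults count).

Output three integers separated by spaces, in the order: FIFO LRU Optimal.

--- FIFO ---
  step 0: ref 4 -> FAULT, frames=[4,-] (faults so far: 1)
  step 1: ref 3 -> FAULT, frames=[4,3] (faults so far: 2)
  step 2: ref 1 -> FAULT, evict 4, frames=[1,3] (faults so far: 3)
  step 3: ref 2 -> FAULT, evict 3, frames=[1,2] (faults so far: 4)
  step 4: ref 1 -> HIT, frames=[1,2] (faults so far: 4)
  step 5: ref 2 -> HIT, frames=[1,2] (faults so far: 4)
  step 6: ref 2 -> HIT, frames=[1,2] (faults so far: 4)
  step 7: ref 3 -> FAULT, evict 1, frames=[3,2] (faults so far: 5)
  step 8: ref 2 -> HIT, frames=[3,2] (faults so far: 5)
  step 9: ref 4 -> FAULT, evict 2, frames=[3,4] (faults so far: 6)
  step 10: ref 1 -> FAULT, evict 3, frames=[1,4] (faults so far: 7)
  step 11: ref 1 -> HIT, frames=[1,4] (faults so far: 7)
  step 12: ref 3 -> FAULT, evict 4, frames=[1,3] (faults so far: 8)
  step 13: ref 4 -> FAULT, evict 1, frames=[4,3] (faults so far: 9)
  step 14: ref 1 -> FAULT, evict 3, frames=[4,1] (faults so far: 10)
  FIFO total faults: 10
--- LRU ---
  step 0: ref 4 -> FAULT, frames=[4,-] (faults so far: 1)
  step 1: ref 3 -> FAULT, frames=[4,3] (faults so far: 2)
  step 2: ref 1 -> FAULT, evict 4, frames=[1,3] (faults so far: 3)
  step 3: ref 2 -> FAULT, evict 3, frames=[1,2] (faults so far: 4)
  step 4: ref 1 -> HIT, frames=[1,2] (faults so far: 4)
  step 5: ref 2 -> HIT, frames=[1,2] (faults so far: 4)
  step 6: ref 2 -> HIT, frames=[1,2] (faults so far: 4)
  step 7: ref 3 -> FAULT, evict 1, frames=[3,2] (faults so far: 5)
  step 8: ref 2 -> HIT, frames=[3,2] (faults so far: 5)
  step 9: ref 4 -> FAULT, evict 3, frames=[4,2] (faults so far: 6)
  step 10: ref 1 -> FAULT, evict 2, frames=[4,1] (faults so far: 7)
  step 11: ref 1 -> HIT, frames=[4,1] (faults so far: 7)
  step 12: ref 3 -> FAULT, evict 4, frames=[3,1] (faults so far: 8)
  step 13: ref 4 -> FAULT, evict 1, frames=[3,4] (faults so far: 9)
  step 14: ref 1 -> FAULT, evict 3, frames=[1,4] (faults so far: 10)
  LRU total faults: 10
--- Optimal ---
  step 0: ref 4 -> FAULT, frames=[4,-] (faults so far: 1)
  step 1: ref 3 -> FAULT, frames=[4,3] (faults so far: 2)
  step 2: ref 1 -> FAULT, evict 4, frames=[1,3] (faults so far: 3)
  step 3: ref 2 -> FAULT, evict 3, frames=[1,2] (faults so far: 4)
  step 4: ref 1 -> HIT, frames=[1,2] (faults so far: 4)
  step 5: ref 2 -> HIT, frames=[1,2] (faults so far: 4)
  step 6: ref 2 -> HIT, frames=[1,2] (faults so far: 4)
  step 7: ref 3 -> FAULT, evict 1, frames=[3,2] (faults so far: 5)
  step 8: ref 2 -> HIT, frames=[3,2] (faults so far: 5)
  step 9: ref 4 -> FAULT, evict 2, frames=[3,4] (faults so far: 6)
  step 10: ref 1 -> FAULT, evict 4, frames=[3,1] (faults so far: 7)
  step 11: ref 1 -> HIT, frames=[3,1] (faults so far: 7)
  step 12: ref 3 -> HIT, frames=[3,1] (faults so far: 7)
  step 13: ref 4 -> FAULT, evict 3, frames=[4,1] (faults so far: 8)
  step 14: ref 1 -> HIT, frames=[4,1] (faults so far: 8)
  Optimal total faults: 8

Answer: 10 10 8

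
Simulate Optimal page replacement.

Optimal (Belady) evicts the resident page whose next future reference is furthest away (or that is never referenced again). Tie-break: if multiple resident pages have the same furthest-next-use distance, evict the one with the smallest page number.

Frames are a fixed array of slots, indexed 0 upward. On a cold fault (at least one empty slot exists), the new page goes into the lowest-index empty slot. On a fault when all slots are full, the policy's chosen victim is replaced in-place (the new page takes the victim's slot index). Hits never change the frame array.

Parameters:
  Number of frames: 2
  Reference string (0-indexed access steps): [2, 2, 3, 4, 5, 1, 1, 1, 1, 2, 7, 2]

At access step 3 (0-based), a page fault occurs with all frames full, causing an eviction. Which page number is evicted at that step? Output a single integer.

Answer: 3

Derivation:
Step 0: ref 2 -> FAULT, frames=[2,-]
Step 1: ref 2 -> HIT, frames=[2,-]
Step 2: ref 3 -> FAULT, frames=[2,3]
Step 3: ref 4 -> FAULT, evict 3, frames=[2,4]
At step 3: evicted page 3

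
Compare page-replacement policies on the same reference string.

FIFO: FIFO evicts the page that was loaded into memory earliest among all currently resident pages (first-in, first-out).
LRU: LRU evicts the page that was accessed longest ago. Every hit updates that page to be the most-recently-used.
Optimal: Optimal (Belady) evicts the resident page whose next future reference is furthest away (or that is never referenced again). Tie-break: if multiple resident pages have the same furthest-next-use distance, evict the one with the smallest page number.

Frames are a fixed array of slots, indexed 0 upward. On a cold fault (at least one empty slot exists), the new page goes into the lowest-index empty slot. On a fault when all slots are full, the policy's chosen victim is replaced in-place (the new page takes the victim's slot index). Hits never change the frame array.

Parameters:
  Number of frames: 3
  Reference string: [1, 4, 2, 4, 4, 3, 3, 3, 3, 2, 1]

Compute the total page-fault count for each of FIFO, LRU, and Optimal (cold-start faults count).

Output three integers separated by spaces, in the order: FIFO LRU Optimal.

Answer: 5 5 4

Derivation:
--- FIFO ---
  step 0: ref 1 -> FAULT, frames=[1,-,-] (faults so far: 1)
  step 1: ref 4 -> FAULT, frames=[1,4,-] (faults so far: 2)
  step 2: ref 2 -> FAULT, frames=[1,4,2] (faults so far: 3)
  step 3: ref 4 -> HIT, frames=[1,4,2] (faults so far: 3)
  step 4: ref 4 -> HIT, frames=[1,4,2] (faults so far: 3)
  step 5: ref 3 -> FAULT, evict 1, frames=[3,4,2] (faults so far: 4)
  step 6: ref 3 -> HIT, frames=[3,4,2] (faults so far: 4)
  step 7: ref 3 -> HIT, frames=[3,4,2] (faults so far: 4)
  step 8: ref 3 -> HIT, frames=[3,4,2] (faults so far: 4)
  step 9: ref 2 -> HIT, frames=[3,4,2] (faults so far: 4)
  step 10: ref 1 -> FAULT, evict 4, frames=[3,1,2] (faults so far: 5)
  FIFO total faults: 5
--- LRU ---
  step 0: ref 1 -> FAULT, frames=[1,-,-] (faults so far: 1)
  step 1: ref 4 -> FAULT, frames=[1,4,-] (faults so far: 2)
  step 2: ref 2 -> FAULT, frames=[1,4,2] (faults so far: 3)
  step 3: ref 4 -> HIT, frames=[1,4,2] (faults so far: 3)
  step 4: ref 4 -> HIT, frames=[1,4,2] (faults so far: 3)
  step 5: ref 3 -> FAULT, evict 1, frames=[3,4,2] (faults so far: 4)
  step 6: ref 3 -> HIT, frames=[3,4,2] (faults so far: 4)
  step 7: ref 3 -> HIT, frames=[3,4,2] (faults so far: 4)
  step 8: ref 3 -> HIT, frames=[3,4,2] (faults so far: 4)
  step 9: ref 2 -> HIT, frames=[3,4,2] (faults so far: 4)
  step 10: ref 1 -> FAULT, evict 4, frames=[3,1,2] (faults so far: 5)
  LRU total faults: 5
--- Optimal ---
  step 0: ref 1 -> FAULT, frames=[1,-,-] (faults so far: 1)
  step 1: ref 4 -> FAULT, frames=[1,4,-] (faults so far: 2)
  step 2: ref 2 -> FAULT, frames=[1,4,2] (faults so far: 3)
  step 3: ref 4 -> HIT, frames=[1,4,2] (faults so far: 3)
  step 4: ref 4 -> HIT, frames=[1,4,2] (faults so far: 3)
  step 5: ref 3 -> FAULT, evict 4, frames=[1,3,2] (faults so far: 4)
  step 6: ref 3 -> HIT, frames=[1,3,2] (faults so far: 4)
  step 7: ref 3 -> HIT, frames=[1,3,2] (faults so far: 4)
  step 8: ref 3 -> HIT, frames=[1,3,2] (faults so far: 4)
  step 9: ref 2 -> HIT, frames=[1,3,2] (faults so far: 4)
  step 10: ref 1 -> HIT, frames=[1,3,2] (faults so far: 4)
  Optimal total faults: 4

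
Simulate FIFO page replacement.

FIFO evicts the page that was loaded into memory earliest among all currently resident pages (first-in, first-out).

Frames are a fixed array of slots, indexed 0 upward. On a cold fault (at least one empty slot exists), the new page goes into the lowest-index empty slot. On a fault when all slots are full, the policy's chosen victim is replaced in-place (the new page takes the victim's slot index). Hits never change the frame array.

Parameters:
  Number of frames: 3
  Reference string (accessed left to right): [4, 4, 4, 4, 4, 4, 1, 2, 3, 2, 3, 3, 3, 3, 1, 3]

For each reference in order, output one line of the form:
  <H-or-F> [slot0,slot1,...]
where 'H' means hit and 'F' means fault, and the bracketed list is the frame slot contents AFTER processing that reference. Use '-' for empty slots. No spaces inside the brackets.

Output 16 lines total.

F [4,-,-]
H [4,-,-]
H [4,-,-]
H [4,-,-]
H [4,-,-]
H [4,-,-]
F [4,1,-]
F [4,1,2]
F [3,1,2]
H [3,1,2]
H [3,1,2]
H [3,1,2]
H [3,1,2]
H [3,1,2]
H [3,1,2]
H [3,1,2]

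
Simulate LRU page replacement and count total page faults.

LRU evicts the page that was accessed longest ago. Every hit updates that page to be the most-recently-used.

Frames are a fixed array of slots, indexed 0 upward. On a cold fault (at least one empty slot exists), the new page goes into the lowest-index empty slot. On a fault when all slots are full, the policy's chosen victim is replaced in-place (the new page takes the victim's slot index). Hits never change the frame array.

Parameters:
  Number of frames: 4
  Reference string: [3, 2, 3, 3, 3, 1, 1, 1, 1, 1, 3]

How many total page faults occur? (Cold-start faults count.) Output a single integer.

Answer: 3

Derivation:
Step 0: ref 3 → FAULT, frames=[3,-,-,-]
Step 1: ref 2 → FAULT, frames=[3,2,-,-]
Step 2: ref 3 → HIT, frames=[3,2,-,-]
Step 3: ref 3 → HIT, frames=[3,2,-,-]
Step 4: ref 3 → HIT, frames=[3,2,-,-]
Step 5: ref 1 → FAULT, frames=[3,2,1,-]
Step 6: ref 1 → HIT, frames=[3,2,1,-]
Step 7: ref 1 → HIT, frames=[3,2,1,-]
Step 8: ref 1 → HIT, frames=[3,2,1,-]
Step 9: ref 1 → HIT, frames=[3,2,1,-]
Step 10: ref 3 → HIT, frames=[3,2,1,-]
Total faults: 3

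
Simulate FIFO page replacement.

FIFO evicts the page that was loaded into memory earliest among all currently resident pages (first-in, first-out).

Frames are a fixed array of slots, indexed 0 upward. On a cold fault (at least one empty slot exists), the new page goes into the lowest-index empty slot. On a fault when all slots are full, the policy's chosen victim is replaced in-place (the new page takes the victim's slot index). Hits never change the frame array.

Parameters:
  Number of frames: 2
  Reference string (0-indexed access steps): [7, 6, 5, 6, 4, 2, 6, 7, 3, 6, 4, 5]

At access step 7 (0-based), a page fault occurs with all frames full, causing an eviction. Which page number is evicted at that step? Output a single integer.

Answer: 2

Derivation:
Step 0: ref 7 -> FAULT, frames=[7,-]
Step 1: ref 6 -> FAULT, frames=[7,6]
Step 2: ref 5 -> FAULT, evict 7, frames=[5,6]
Step 3: ref 6 -> HIT, frames=[5,6]
Step 4: ref 4 -> FAULT, evict 6, frames=[5,4]
Step 5: ref 2 -> FAULT, evict 5, frames=[2,4]
Step 6: ref 6 -> FAULT, evict 4, frames=[2,6]
Step 7: ref 7 -> FAULT, evict 2, frames=[7,6]
At step 7: evicted page 2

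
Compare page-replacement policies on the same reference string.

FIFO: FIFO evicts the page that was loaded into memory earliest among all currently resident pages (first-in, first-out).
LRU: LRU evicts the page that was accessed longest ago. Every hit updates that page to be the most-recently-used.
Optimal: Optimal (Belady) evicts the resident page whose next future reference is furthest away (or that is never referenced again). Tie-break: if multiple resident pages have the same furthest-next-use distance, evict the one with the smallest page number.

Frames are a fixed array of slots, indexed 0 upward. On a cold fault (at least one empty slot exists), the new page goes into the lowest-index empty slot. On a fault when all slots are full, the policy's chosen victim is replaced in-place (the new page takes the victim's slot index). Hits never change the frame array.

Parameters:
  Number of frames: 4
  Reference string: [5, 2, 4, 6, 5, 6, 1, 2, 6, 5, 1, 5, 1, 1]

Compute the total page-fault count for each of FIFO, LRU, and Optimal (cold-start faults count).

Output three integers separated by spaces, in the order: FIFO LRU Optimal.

Answer: 6 6 5

Derivation:
--- FIFO ---
  step 0: ref 5 -> FAULT, frames=[5,-,-,-] (faults so far: 1)
  step 1: ref 2 -> FAULT, frames=[5,2,-,-] (faults so far: 2)
  step 2: ref 4 -> FAULT, frames=[5,2,4,-] (faults so far: 3)
  step 3: ref 6 -> FAULT, frames=[5,2,4,6] (faults so far: 4)
  step 4: ref 5 -> HIT, frames=[5,2,4,6] (faults so far: 4)
  step 5: ref 6 -> HIT, frames=[5,2,4,6] (faults so far: 4)
  step 6: ref 1 -> FAULT, evict 5, frames=[1,2,4,6] (faults so far: 5)
  step 7: ref 2 -> HIT, frames=[1,2,4,6] (faults so far: 5)
  step 8: ref 6 -> HIT, frames=[1,2,4,6] (faults so far: 5)
  step 9: ref 5 -> FAULT, evict 2, frames=[1,5,4,6] (faults so far: 6)
  step 10: ref 1 -> HIT, frames=[1,5,4,6] (faults so far: 6)
  step 11: ref 5 -> HIT, frames=[1,5,4,6] (faults so far: 6)
  step 12: ref 1 -> HIT, frames=[1,5,4,6] (faults so far: 6)
  step 13: ref 1 -> HIT, frames=[1,5,4,6] (faults so far: 6)
  FIFO total faults: 6
--- LRU ---
  step 0: ref 5 -> FAULT, frames=[5,-,-,-] (faults so far: 1)
  step 1: ref 2 -> FAULT, frames=[5,2,-,-] (faults so far: 2)
  step 2: ref 4 -> FAULT, frames=[5,2,4,-] (faults so far: 3)
  step 3: ref 6 -> FAULT, frames=[5,2,4,6] (faults so far: 4)
  step 4: ref 5 -> HIT, frames=[5,2,4,6] (faults so far: 4)
  step 5: ref 6 -> HIT, frames=[5,2,4,6] (faults so far: 4)
  step 6: ref 1 -> FAULT, evict 2, frames=[5,1,4,6] (faults so far: 5)
  step 7: ref 2 -> FAULT, evict 4, frames=[5,1,2,6] (faults so far: 6)
  step 8: ref 6 -> HIT, frames=[5,1,2,6] (faults so far: 6)
  step 9: ref 5 -> HIT, frames=[5,1,2,6] (faults so far: 6)
  step 10: ref 1 -> HIT, frames=[5,1,2,6] (faults so far: 6)
  step 11: ref 5 -> HIT, frames=[5,1,2,6] (faults so far: 6)
  step 12: ref 1 -> HIT, frames=[5,1,2,6] (faults so far: 6)
  step 13: ref 1 -> HIT, frames=[5,1,2,6] (faults so far: 6)
  LRU total faults: 6
--- Optimal ---
  step 0: ref 5 -> FAULT, frames=[5,-,-,-] (faults so far: 1)
  step 1: ref 2 -> FAULT, frames=[5,2,-,-] (faults so far: 2)
  step 2: ref 4 -> FAULT, frames=[5,2,4,-] (faults so far: 3)
  step 3: ref 6 -> FAULT, frames=[5,2,4,6] (faults so far: 4)
  step 4: ref 5 -> HIT, frames=[5,2,4,6] (faults so far: 4)
  step 5: ref 6 -> HIT, frames=[5,2,4,6] (faults so far: 4)
  step 6: ref 1 -> FAULT, evict 4, frames=[5,2,1,6] (faults so far: 5)
  step 7: ref 2 -> HIT, frames=[5,2,1,6] (faults so far: 5)
  step 8: ref 6 -> HIT, frames=[5,2,1,6] (faults so far: 5)
  step 9: ref 5 -> HIT, frames=[5,2,1,6] (faults so far: 5)
  step 10: ref 1 -> HIT, frames=[5,2,1,6] (faults so far: 5)
  step 11: ref 5 -> HIT, frames=[5,2,1,6] (faults so far: 5)
  step 12: ref 1 -> HIT, frames=[5,2,1,6] (faults so far: 5)
  step 13: ref 1 -> HIT, frames=[5,2,1,6] (faults so far: 5)
  Optimal total faults: 5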